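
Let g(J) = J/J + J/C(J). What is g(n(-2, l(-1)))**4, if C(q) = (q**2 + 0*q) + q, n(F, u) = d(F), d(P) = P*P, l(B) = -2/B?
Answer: 1296/625 ≈ 2.0736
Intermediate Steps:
d(P) = P**2
n(F, u) = F**2
C(q) = q + q**2 (C(q) = (q**2 + 0) + q = q**2 + q = q + q**2)
g(J) = 1 + 1/(1 + J) (g(J) = J/J + J/((J*(1 + J))) = 1 + J*(1/(J*(1 + J))) = 1 + 1/(1 + J))
g(n(-2, l(-1)))**4 = ((2 + (-2)**2)/(1 + (-2)**2))**4 = ((2 + 4)/(1 + 4))**4 = (6/5)**4 = 1296/625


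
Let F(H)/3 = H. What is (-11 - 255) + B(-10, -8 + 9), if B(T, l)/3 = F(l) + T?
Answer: -287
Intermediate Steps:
F(H) = 3*H
B(T, l) = 3*T + 9*l (B(T, l) = 3*(3*l + T) = 3*(T + 3*l) = 3*T + 9*l)
(-11 - 255) + B(-10, -8 + 9) = (-11 - 255) + (3*(-10) + 9*(-8 + 9)) = -266 + (-30 + 9*1) = -266 + (-30 + 9) = -266 - 21 = -287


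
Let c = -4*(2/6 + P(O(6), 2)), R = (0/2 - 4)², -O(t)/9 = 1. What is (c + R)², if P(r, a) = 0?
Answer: 1936/9 ≈ 215.11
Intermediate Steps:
O(t) = -9 (O(t) = -9*1 = -9)
R = 16 (R = (0*(½) - 4)² = (0 - 4)² = (-4)² = 16)
c = -4/3 (c = -4*(2/6 + 0) = -4*(2*(⅙) + 0) = -4*(⅓ + 0) = -4*⅓ = -4/3 ≈ -1.3333)
(c + R)² = (-4/3 + 16)² = (44/3)² = 1936/9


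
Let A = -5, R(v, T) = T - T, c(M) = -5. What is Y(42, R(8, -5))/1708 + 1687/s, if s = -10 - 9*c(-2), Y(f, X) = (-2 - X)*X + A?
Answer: 411603/8540 ≈ 48.197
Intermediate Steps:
R(v, T) = 0
Y(f, X) = -5 + X*(-2 - X) (Y(f, X) = (-2 - X)*X - 5 = X*(-2 - X) - 5 = -5 + X*(-2 - X))
s = 35 (s = -10 - 9*(-5) = -10 + 45 = 35)
Y(42, R(8, -5))/1708 + 1687/s = (-5 - 1*0² - 2*0)/1708 + 1687/35 = (-5 - 1*0 + 0)*(1/1708) + 1687*(1/35) = (-5 + 0 + 0)*(1/1708) + 241/5 = -5*1/1708 + 241/5 = -5/1708 + 241/5 = 411603/8540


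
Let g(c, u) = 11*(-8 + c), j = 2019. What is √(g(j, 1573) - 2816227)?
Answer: I*√2794106 ≈ 1671.6*I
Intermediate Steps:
g(c, u) = -88 + 11*c
√(g(j, 1573) - 2816227) = √((-88 + 11*2019) - 2816227) = √((-88 + 22209) - 2816227) = √(22121 - 2816227) = √(-2794106) = I*√2794106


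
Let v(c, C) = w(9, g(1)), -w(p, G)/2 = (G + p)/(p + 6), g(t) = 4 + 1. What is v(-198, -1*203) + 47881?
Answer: 718187/15 ≈ 47879.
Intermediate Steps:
g(t) = 5
w(p, G) = -2*(G + p)/(6 + p) (w(p, G) = -2*(G + p)/(p + 6) = -2*(G + p)/(6 + p))
v(c, C) = -28/15 (v(c, C) = 2*(-1*5 - 1*9)/(6 + 9) = 2*(-5 - 9)/15 = 2*(1/15)*(-14) = -28/15)
v(-198, -1*203) + 47881 = -28/15 + 47881 = 718187/15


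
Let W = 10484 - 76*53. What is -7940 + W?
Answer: -1484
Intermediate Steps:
W = 6456 (W = 10484 - 4028 = 6456)
-7940 + W = -7940 + 6456 = -1484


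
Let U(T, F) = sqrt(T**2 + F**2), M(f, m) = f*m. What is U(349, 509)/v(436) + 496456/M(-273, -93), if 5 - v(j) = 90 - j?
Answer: 496456/25389 + sqrt(380882)/351 ≈ 21.312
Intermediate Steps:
v(j) = -85 + j (v(j) = 5 - (90 - j) = 5 + (-90 + j) = -85 + j)
U(T, F) = sqrt(F**2 + T**2)
U(349, 509)/v(436) + 496456/M(-273, -93) = sqrt(509**2 + 349**2)/(-85 + 436) + 496456/((-273*(-93))) = sqrt(259081 + 121801)/351 + 496456/25389 = sqrt(380882)*(1/351) + 496456*(1/25389) = sqrt(380882)/351 + 496456/25389 = 496456/25389 + sqrt(380882)/351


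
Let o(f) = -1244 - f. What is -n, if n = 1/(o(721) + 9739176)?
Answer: -1/9737211 ≈ -1.0270e-7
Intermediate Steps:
n = 1/9737211 (n = 1/((-1244 - 1*721) + 9739176) = 1/((-1244 - 721) + 9739176) = 1/(-1965 + 9739176) = 1/9737211 ≈ 1.0270e-7)
-n = -1*1/9737211 = -1/9737211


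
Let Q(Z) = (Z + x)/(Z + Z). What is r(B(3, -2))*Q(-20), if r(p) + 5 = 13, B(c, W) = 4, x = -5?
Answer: 5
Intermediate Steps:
Q(Z) = (-5 + Z)/(2*Z) (Q(Z) = (Z - 5)/(Z + Z) = (-5 + Z)/((2*Z)) = (-5 + Z)*(1/(2*Z)) = (-5 + Z)/(2*Z))
r(p) = 8 (r(p) = -5 + 13 = 8)
r(B(3, -2))*Q(-20) = 8*((½)*(-5 - 20)/(-20)) = 8*((½)*(-1/20)*(-25)) = 8*(5/8) = 5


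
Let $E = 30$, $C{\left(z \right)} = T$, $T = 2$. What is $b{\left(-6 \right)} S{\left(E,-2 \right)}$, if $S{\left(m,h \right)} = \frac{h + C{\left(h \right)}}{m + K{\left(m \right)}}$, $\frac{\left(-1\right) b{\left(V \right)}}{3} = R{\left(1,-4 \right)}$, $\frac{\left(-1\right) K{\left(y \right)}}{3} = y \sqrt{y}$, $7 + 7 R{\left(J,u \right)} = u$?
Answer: $0$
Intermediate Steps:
$C{\left(z \right)} = 2$
$R{\left(J,u \right)} = -1 + \frac{u}{7}$
$K{\left(y \right)} = - 3 y^{\frac{3}{2}}$ ($K{\left(y \right)} = - 3 y \sqrt{y} = - 3 y^{\frac{3}{2}}$)
$b{\left(V \right)} = \frac{33}{7}$ ($b{\left(V \right)} = - 3 \left(-1 + \frac{1}{7} \left(-4\right)\right) = - 3 \left(-1 - \frac{4}{7}\right) = \left(-3\right) \left(- \frac{11}{7}\right) = \frac{33}{7}$)
$S{\left(m,h \right)} = \frac{2 + h}{m - 3 m^{\frac{3}{2}}}$ ($S{\left(m,h \right)} = \frac{h + 2}{m - 3 m^{\frac{3}{2}}} = \frac{2 + h}{m - 3 m^{\frac{3}{2}}}$)
$b{\left(-6 \right)} S{\left(E,-2 \right)} = \frac{33 \frac{2 - 2}{30 - 3 \cdot 30^{\frac{3}{2}}}}{7} = \frac{33 \frac{1}{30 - 3 \cdot 30 \sqrt{30}} \cdot 0}{7} = \frac{33 \frac{1}{30 - 90 \sqrt{30}} \cdot 0}{7} = \frac{33}{7} \cdot 0 = 0$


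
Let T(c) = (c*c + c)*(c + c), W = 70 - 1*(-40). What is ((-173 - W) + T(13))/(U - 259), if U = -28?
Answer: -4449/287 ≈ -15.502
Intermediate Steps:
W = 110 (W = 70 + 40 = 110)
T(c) = 2*c*(c + c²) (T(c) = (c² + c)*(2*c) = (c + c²)*(2*c) = 2*c*(c + c²))
((-173 - W) + T(13))/(U - 259) = ((-173 - 1*110) + 2*13²*(1 + 13))/(-28 - 259) = ((-173 - 110) + 2*169*14)/(-287) = (-283 + 4732)*(-1/287) = 4449*(-1/287) = -4449/287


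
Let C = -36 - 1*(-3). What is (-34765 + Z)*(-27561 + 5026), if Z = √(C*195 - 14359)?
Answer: 783429275 - 22535*I*√20794 ≈ 7.8343e+8 - 3.2496e+6*I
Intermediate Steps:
C = -33 (C = -36 + 3 = -33)
Z = I*√20794 (Z = √(-33*195 - 14359) = √(-6435 - 14359) = √(-20794) = I*√20794 ≈ 144.2*I)
(-34765 + Z)*(-27561 + 5026) = (-34765 + I*√20794)*(-27561 + 5026) = (-34765 + I*√20794)*(-22535) = 783429275 - 22535*I*√20794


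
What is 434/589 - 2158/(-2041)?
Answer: 5352/2983 ≈ 1.7942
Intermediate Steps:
434/589 - 2158/(-2041) = 434*(1/589) - 2158*(-1/2041) = 14/19 + 166/157 = 5352/2983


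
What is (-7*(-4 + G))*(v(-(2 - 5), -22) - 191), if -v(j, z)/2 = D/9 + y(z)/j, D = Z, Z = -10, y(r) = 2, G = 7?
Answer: 11977/3 ≈ 3992.3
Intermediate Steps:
D = -10
v(j, z) = 20/9 - 4/j (v(j, z) = -2*(-10/9 + 2/j) = 20/9 - 4/j)
(-7*(-4 + G))*(v(-(2 - 5), -22) - 191) = (-7*(-4 + 7))*((20/9 - 4*(-1/(2 - 5))) - 191) = (-7*3)*((20/9 - 4/((-1*(-3)))) - 191) = -21*((20/9 - 4/3) - 191) = -21*(8/9 - 191) = -21*(-1711/9) = 11977/3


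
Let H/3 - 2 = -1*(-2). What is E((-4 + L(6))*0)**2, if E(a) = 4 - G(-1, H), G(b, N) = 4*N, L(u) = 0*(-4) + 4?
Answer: 1936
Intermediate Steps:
H = 12 (H = 6 + 3*(-1*(-2)) = 6 + 3*2 = 6 + 6 = 12)
L(u) = 4 (L(u) = 0 + 4 = 4)
E(a) = -44 (E(a) = 4 - 4*12 = 4 - 1*48 = 4 - 48 = -44)
E((-4 + L(6))*0)**2 = (-44)**2 = 1936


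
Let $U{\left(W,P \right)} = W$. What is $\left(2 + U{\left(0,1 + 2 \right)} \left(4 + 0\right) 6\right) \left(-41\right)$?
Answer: $-82$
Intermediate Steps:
$\left(2 + U{\left(0,1 + 2 \right)} \left(4 + 0\right) 6\right) \left(-41\right) = \left(2 + 0 \left(4 + 0\right) 6\right) \left(-41\right) = \left(2 + 0 \cdot 4 \cdot 6\right) \left(-41\right) = \left(2 + 0 \cdot 24\right) \left(-41\right) = \left(2 + 0\right) \left(-41\right) = 2 \left(-41\right) = -82$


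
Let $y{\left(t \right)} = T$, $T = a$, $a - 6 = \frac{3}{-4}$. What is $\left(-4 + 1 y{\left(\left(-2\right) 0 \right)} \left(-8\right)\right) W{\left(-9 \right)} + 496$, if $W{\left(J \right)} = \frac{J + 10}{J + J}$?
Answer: $\frac{4487}{9} \approx 498.56$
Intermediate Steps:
$W{\left(J \right)} = \frac{10 + J}{2 J}$
$a = \frac{21}{4}$ ($a = 6 + \frac{3}{-4} = 6 + 3 \left(- \frac{1}{4}\right) = 6 - \frac{3}{4} = \frac{21}{4} \approx 5.25$)
$T = \frac{21}{4} \approx 5.25$
$y{\left(t \right)} = \frac{21}{4}$
$\left(-4 + 1 y{\left(\left(-2\right) 0 \right)} \left(-8\right)\right) W{\left(-9 \right)} + 496 = \left(-4 + 1 \cdot \frac{21}{4} \left(-8\right)\right) \frac{10 - 9}{2 \left(-9\right)} + 496 = \left(-4 + \frac{21}{4} \left(-8\right)\right) \frac{1}{2} \left(- \frac{1}{9}\right) 1 + 496 = \left(-4 - 42\right) \left(- \frac{1}{18}\right) + 496 = \left(-46\right) \left(- \frac{1}{18}\right) + 496 = \frac{23}{9} + 496 = \frac{4487}{9}$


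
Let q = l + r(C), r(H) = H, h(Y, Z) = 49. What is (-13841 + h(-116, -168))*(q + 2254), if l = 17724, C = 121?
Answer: -277205408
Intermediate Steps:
q = 17845 (q = 17724 + 121 = 17845)
(-13841 + h(-116, -168))*(q + 2254) = (-13841 + 49)*(17845 + 2254) = -13792*20099 = -277205408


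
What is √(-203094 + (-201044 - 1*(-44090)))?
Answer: 4*I*√22503 ≈ 600.04*I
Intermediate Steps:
√(-203094 + (-201044 - 1*(-44090))) = √(-203094 + (-201044 + 44090)) = √(-203094 - 156954) = √(-360048) = 4*I*√22503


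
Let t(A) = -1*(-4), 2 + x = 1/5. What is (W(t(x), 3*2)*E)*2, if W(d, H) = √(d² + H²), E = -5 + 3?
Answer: -8*√13 ≈ -28.844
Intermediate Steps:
x = -9/5 (x = -2 + 1/5 = -2 + ⅕ = -9/5 ≈ -1.8000)
E = -2
t(A) = 4
W(d, H) = √(H² + d²)
(W(t(x), 3*2)*E)*2 = (√((3*2)² + 4²)*(-2))*2 = (√(6² + 16)*(-2))*2 = (√(36 + 16)*(-2))*2 = (√52*(-2))*2 = ((2*√13)*(-2))*2 = -4*√13*2 = -8*√13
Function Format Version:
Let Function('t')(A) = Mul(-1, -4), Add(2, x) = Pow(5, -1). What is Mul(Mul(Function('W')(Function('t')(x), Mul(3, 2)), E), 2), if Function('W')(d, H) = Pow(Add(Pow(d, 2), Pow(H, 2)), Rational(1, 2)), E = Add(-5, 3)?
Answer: Mul(-8, Pow(13, Rational(1, 2))) ≈ -28.844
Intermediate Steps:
x = Rational(-9, 5) (x = Add(-2, Pow(5, -1)) = Add(-2, Rational(1, 5)) = Rational(-9, 5) ≈ -1.8000)
E = -2
Function('t')(A) = 4
Function('W')(d, H) = Pow(Add(Pow(H, 2), Pow(d, 2)), Rational(1, 2))
Mul(Mul(Function('W')(Function('t')(x), Mul(3, 2)), E), 2) = Mul(Mul(Pow(Add(Pow(Mul(3, 2), 2), Pow(4, 2)), Rational(1, 2)), -2), 2) = Mul(Mul(Pow(Add(Pow(6, 2), 16), Rational(1, 2)), -2), 2) = Mul(Mul(Pow(Add(36, 16), Rational(1, 2)), -2), 2) = Mul(Mul(Pow(52, Rational(1, 2)), -2), 2) = Mul(Mul(Mul(2, Pow(13, Rational(1, 2))), -2), 2) = Mul(Mul(-4, Pow(13, Rational(1, 2))), 2) = Mul(-8, Pow(13, Rational(1, 2)))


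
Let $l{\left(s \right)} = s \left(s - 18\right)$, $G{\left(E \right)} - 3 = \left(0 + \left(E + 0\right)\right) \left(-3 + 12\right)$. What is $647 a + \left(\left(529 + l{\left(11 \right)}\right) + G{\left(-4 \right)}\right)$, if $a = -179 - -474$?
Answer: $191284$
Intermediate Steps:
$G{\left(E \right)} = 3 + 9 E$ ($G{\left(E \right)} = 3 + \left(0 + \left(E + 0\right)\right) \left(-3 + 12\right) = 3 + \left(0 + E\right) 9 = 3 + E 9 = 3 + 9 E$)
$l{\left(s \right)} = s \left(-18 + s\right)$
$a = 295$ ($a = -179 + 474 = 295$)
$647 a + \left(\left(529 + l{\left(11 \right)}\right) + G{\left(-4 \right)}\right) = 647 \cdot 295 + \left(\left(529 + 11 \left(-18 + 11\right)\right) + \left(3 + 9 \left(-4\right)\right)\right) = 190865 + \left(\left(529 + 11 \left(-7\right)\right) + \left(3 - 36\right)\right) = 190865 + \left(\left(529 - 77\right) - 33\right) = 190865 + \left(452 - 33\right) = 190865 + 419 = 191284$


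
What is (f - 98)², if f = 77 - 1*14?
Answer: 1225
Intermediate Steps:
f = 63 (f = 77 - 14 = 63)
(f - 98)² = (63 - 98)² = (-35)² = 1225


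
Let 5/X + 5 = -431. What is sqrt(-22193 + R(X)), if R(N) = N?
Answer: I*sqrt(1054700677)/218 ≈ 148.97*I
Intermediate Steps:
X = -5/436 (X = 5/(-5 - 431) = 5/(-436) = 5*(-1/436) = -5/436 ≈ -0.011468)
sqrt(-22193 + R(X)) = sqrt(-22193 - 5/436) = sqrt(-9676153/436) = I*sqrt(1054700677)/218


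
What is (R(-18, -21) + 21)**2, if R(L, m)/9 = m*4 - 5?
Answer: 608400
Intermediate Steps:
R(L, m) = -45 + 36*m (R(L, m) = 9*(m*4 - 5) = 9*(4*m - 5) = 9*(-5 + 4*m) = -45 + 36*m)
(R(-18, -21) + 21)**2 = ((-45 + 36*(-21)) + 21)**2 = ((-45 - 756) + 21)**2 = (-801 + 21)**2 = (-780)**2 = 608400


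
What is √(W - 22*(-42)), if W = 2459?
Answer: √3383 ≈ 58.164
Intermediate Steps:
√(W - 22*(-42)) = √(2459 - 22*(-42)) = √(2459 + 924) = √3383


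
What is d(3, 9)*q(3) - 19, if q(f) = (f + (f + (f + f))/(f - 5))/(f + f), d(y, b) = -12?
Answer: -16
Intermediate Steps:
q(f) = (f + 3*f/(-5 + f))/(2*f) (q(f) = (f + (f + 2*f)/(-5 + f))/((2*f)) = (f + (3*f)/(-5 + f))*(1/(2*f)) = (f + 3*f/(-5 + f))*(1/(2*f)) = (f + 3*f/(-5 + f))/(2*f))
d(3, 9)*q(3) - 19 = -6*(-2 + 3)/(-5 + 3) - 19 = -6/(-2) - 19 = -6*(-1)/2 - 19 = -12*(-¼) - 19 = 3 - 19 = -16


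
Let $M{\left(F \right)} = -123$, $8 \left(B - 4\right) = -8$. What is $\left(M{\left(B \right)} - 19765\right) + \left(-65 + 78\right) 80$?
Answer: $-18848$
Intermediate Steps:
$B = 3$ ($B = 4 + \frac{1}{8} \left(-8\right) = 4 - 1 = 3$)
$\left(M{\left(B \right)} - 19765\right) + \left(-65 + 78\right) 80 = \left(-123 - 19765\right) + \left(-65 + 78\right) 80 = -19888 + 13 \cdot 80 = -19888 + 1040 = -18848$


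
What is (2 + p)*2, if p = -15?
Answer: -26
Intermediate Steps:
(2 + p)*2 = (2 - 15)*2 = -13*2 = -26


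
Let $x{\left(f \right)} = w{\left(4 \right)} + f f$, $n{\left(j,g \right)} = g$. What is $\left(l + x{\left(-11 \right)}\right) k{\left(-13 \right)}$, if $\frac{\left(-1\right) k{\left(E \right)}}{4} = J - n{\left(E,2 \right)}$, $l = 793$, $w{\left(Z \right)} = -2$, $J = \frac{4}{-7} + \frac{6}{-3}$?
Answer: $\frac{116736}{7} \approx 16677.0$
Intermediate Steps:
$J = - \frac{18}{7}$ ($J = 4 \left(- \frac{1}{7}\right) + 6 \left(- \frac{1}{3}\right) = - \frac{4}{7} - 2 = - \frac{18}{7} \approx -2.5714$)
$k{\left(E \right)} = \frac{128}{7}$ ($k{\left(E \right)} = - 4 \left(- \frac{18}{7} - 2\right) = \left(-4\right) \left(- \frac{32}{7}\right) = \frac{128}{7}$)
$x{\left(f \right)} = -2 + f^{2}$ ($x{\left(f \right)} = -2 + f f = -2 + f^{2}$)
$\left(l + x{\left(-11 \right)}\right) k{\left(-13 \right)} = \left(793 - \left(2 - \left(-11\right)^{2}\right)\right) \frac{128}{7} = \left(793 + \left(-2 + 121\right)\right) \frac{128}{7} = \left(793 + 119\right) \frac{128}{7} = 912 \cdot \frac{128}{7} = \frac{116736}{7}$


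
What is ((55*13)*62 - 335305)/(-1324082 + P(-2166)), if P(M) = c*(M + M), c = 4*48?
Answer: 290975/2155826 ≈ 0.13497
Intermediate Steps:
c = 192
P(M) = 384*M (P(M) = 192*(M + M) = 192*(2*M) = 384*M)
((55*13)*62 - 335305)/(-1324082 + P(-2166)) = ((55*13)*62 - 335305)/(-1324082 + 384*(-2166)) = (715*62 - 335305)/(-1324082 - 831744) = (44330 - 335305)/(-2155826) = -290975*(-1/2155826) = 290975/2155826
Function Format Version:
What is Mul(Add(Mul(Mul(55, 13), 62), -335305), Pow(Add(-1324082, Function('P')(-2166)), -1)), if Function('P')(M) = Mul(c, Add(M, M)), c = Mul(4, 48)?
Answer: Rational(290975, 2155826) ≈ 0.13497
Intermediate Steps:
c = 192
Function('P')(M) = Mul(384, M) (Function('P')(M) = Mul(192, Add(M, M)) = Mul(192, Mul(2, M)) = Mul(384, M))
Mul(Add(Mul(Mul(55, 13), 62), -335305), Pow(Add(-1324082, Function('P')(-2166)), -1)) = Mul(Add(Mul(Mul(55, 13), 62), -335305), Pow(Add(-1324082, Mul(384, -2166)), -1)) = Mul(Add(Mul(715, 62), -335305), Pow(Add(-1324082, -831744), -1)) = Mul(Add(44330, -335305), Pow(-2155826, -1)) = Mul(-290975, Rational(-1, 2155826)) = Rational(290975, 2155826)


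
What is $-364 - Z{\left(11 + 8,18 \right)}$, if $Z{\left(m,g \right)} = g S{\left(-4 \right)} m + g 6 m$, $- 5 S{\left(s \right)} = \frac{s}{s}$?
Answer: $- \frac{11738}{5} \approx -2347.6$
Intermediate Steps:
$S{\left(s \right)} = - \frac{1}{5}$ ($S{\left(s \right)} = - \frac{s \frac{1}{s}}{5} = \left(- \frac{1}{5}\right) 1 = - \frac{1}{5}$)
$Z{\left(m,g \right)} = \frac{29 g m}{5}$ ($Z{\left(m,g \right)} = g \left(- \frac{1}{5}\right) m + g 6 m = - \frac{g}{5} m + 6 g m = - \frac{g m}{5} + 6 g m = \frac{29 g m}{5}$)
$-364 - Z{\left(11 + 8,18 \right)} = -364 - \frac{29}{5} \cdot 18 \left(11 + 8\right) = -364 - \frac{29}{5} \cdot 18 \cdot 19 = -364 - \frac{9918}{5} = - \frac{11738}{5}$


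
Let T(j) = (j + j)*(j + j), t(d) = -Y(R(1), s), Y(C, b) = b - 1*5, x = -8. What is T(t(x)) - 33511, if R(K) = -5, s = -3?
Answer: -33255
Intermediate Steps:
Y(C, b) = -5 + b (Y(C, b) = b - 5 = -5 + b)
t(d) = 8 (t(d) = -(-5 - 3) = -1*(-8) = 8)
T(j) = 4*j**2 (T(j) = (2*j)*(2*j) = 4*j**2)
T(t(x)) - 33511 = 4*8**2 - 33511 = 4*64 - 33511 = 256 - 33511 = -33255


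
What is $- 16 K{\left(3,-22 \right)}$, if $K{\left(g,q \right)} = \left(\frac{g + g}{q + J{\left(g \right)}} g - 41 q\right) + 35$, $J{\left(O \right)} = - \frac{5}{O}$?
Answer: $- \frac{1063568}{71} \approx -14980.0$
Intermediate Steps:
$K{\left(g,q \right)} = 35 - 41 q + \frac{2 g^{2}}{q - \frac{5}{g}}$ ($K{\left(g,q \right)} = \left(\frac{g + g}{q - \frac{5}{g}} g - 41 q\right) + 35 = \left(\frac{2 g}{q - \frac{5}{g}} g - 41 q\right) + 35 = \left(\frac{2 g^{2}}{q - \frac{5}{g}} - 41 q\right) + 35 = \left(- 41 q + \frac{2 g^{2}}{q - \frac{5}{g}}\right) + 35 = 35 - 41 q + \frac{2 g^{2}}{q - \frac{5}{g}}$)
$- 16 K{\left(3,-22 \right)} = - 16 \frac{-175 + 205 \left(-22\right) + 3 \left(- 41 \left(-22\right)^{2} + 2 \cdot 3^{2} + 35 \left(-22\right)\right)}{-5 + 3 \left(-22\right)} = - 16 \frac{-175 - 4510 + 3 \left(\left(-41\right) 484 + 2 \cdot 9 - 770\right)}{-5 - 66} = - 16 \frac{-175 - 4510 + 3 \left(-19844 + 18 - 770\right)}{-71} = - 16 \left(- \frac{-175 - 4510 + 3 \left(-20596\right)}{71}\right) = - 16 \left(- \frac{-175 - 4510 - 61788}{71}\right) = - 16 \left(\left(- \frac{1}{71}\right) \left(-66473\right)\right) = \left(-16\right) \frac{66473}{71} = - \frac{1063568}{71}$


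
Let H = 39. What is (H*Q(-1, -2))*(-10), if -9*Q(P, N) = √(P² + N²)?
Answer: 130*√5/3 ≈ 96.896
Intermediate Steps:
Q(P, N) = -√(N² + P²)/9 (Q(P, N) = -√(P² + N²)/9 = -√(N² + P²)/9)
(H*Q(-1, -2))*(-10) = (39*(-√((-2)² + (-1)²)/9))*(-10) = (39*(-√(4 + 1)/9))*(-10) = (39*(-√5/9))*(-10) = -13*√5/3*(-10) = 130*√5/3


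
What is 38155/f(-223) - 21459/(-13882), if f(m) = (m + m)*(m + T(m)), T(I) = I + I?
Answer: 1733118844/1035506967 ≈ 1.6737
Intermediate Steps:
T(I) = 2*I
f(m) = 6*m² (f(m) = (m + m)*(m + 2*m) = (2*m)*(3*m) = 6*m²)
38155/f(-223) - 21459/(-13882) = 38155/((6*(-223)²)) - 21459/(-13882) = 38155/((6*49729)) - 21459*(-1/13882) = 38155/298374 + 21459/13882 = 1733118844/1035506967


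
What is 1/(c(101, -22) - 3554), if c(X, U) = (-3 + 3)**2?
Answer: -1/3554 ≈ -0.00028137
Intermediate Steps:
c(X, U) = 0 (c(X, U) = 0**2 = 0)
1/(c(101, -22) - 3554) = 1/(0 - 3554) = 1/(-3554) = -1/3554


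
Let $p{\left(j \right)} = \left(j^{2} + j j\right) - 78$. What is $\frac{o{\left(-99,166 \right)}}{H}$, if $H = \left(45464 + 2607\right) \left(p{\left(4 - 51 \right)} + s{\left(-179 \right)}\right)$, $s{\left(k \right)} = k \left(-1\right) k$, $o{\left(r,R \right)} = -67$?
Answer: $\frac{67}{1331614771} \approx 5.0315 \cdot 10^{-8}$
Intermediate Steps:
$p{\left(j \right)} = -78 + 2 j^{2}$ ($p{\left(j \right)} = \left(j^{2} + j^{2}\right) - 78 = 2 j^{2} - 78 = -78 + 2 j^{2}$)
$s{\left(k \right)} = - k^{2}$ ($s{\left(k \right)} = - k k = - k^{2}$)
$H = -1331614771$ ($H = \left(45464 + 2607\right) \left(\left(-78 + 2 \left(4 - 51\right)^{2}\right) - \left(-179\right)^{2}\right) = 48071 \left(\left(-78 + 2 \left(-47\right)^{2}\right) - 32041\right) = 48071 \left(\left(-78 + 2 \cdot 2209\right) - 32041\right) = 48071 \left(\left(-78 + 4418\right) - 32041\right) = 48071 \left(4340 - 32041\right) = 48071 \left(-27701\right) = -1331614771$)
$\frac{o{\left(-99,166 \right)}}{H} = - \frac{67}{-1331614771} = \left(-67\right) \left(- \frac{1}{1331614771}\right) = \frac{67}{1331614771}$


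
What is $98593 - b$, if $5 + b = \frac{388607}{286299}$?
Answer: $\frac{28228120195}{286299} \approx 98597.0$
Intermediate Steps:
$b = - \frac{1042888}{286299}$ ($b = -5 + \frac{388607}{286299} = - \frac{1042888}{286299} \approx -3.6427$)
$98593 - b = 98593 - - \frac{1042888}{286299} = 98593 + \frac{1042888}{286299} = \frac{28228120195}{286299}$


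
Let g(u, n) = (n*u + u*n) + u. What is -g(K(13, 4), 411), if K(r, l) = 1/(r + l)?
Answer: -823/17 ≈ -48.412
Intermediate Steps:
K(r, l) = 1/(l + r)
g(u, n) = u + 2*n*u (g(u, n) = (n*u + n*u) + u = 2*n*u + u = u + 2*n*u)
-g(K(13, 4), 411) = -(1 + 2*411)/(4 + 13) = -(1 + 822)/17 = -823/17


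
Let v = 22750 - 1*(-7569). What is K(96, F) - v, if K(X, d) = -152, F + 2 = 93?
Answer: -30471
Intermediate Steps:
F = 91 (F = -2 + 93 = 91)
v = 30319 (v = 22750 + 7569 = 30319)
K(96, F) - v = -152 - 1*30319 = -152 - 30319 = -30471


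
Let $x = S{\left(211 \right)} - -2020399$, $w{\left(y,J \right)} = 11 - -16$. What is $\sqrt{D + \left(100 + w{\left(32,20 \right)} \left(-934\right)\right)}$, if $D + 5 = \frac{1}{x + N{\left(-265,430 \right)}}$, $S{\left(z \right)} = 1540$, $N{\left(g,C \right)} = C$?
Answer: $\frac{i \sqrt{102752476395778434}}{2022369} \approx 158.5 i$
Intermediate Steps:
$w{\left(y,J \right)} = 27$ ($w{\left(y,J \right)} = 11 + 16 = 27$)
$x = 2021939$ ($x = 1540 - -2020399 = 1540 + 2020399 = 2021939$)
$D = - \frac{10111844}{2022369}$ ($D = -5 + \frac{1}{2021939 + 430} = -5 + \frac{1}{2022369} = - \frac{10111844}{2022369} \approx -5.0$)
$\sqrt{D + \left(100 + w{\left(32,20 \right)} \left(-934\right)\right)} = \sqrt{- \frac{10111844}{2022369} + \left(100 + 27 \left(-934\right)\right)} = \sqrt{- \frac{10111844}{2022369} + \left(100 - 25218\right)} = \sqrt{- \frac{10111844}{2022369} - 25118} = \sqrt{- \frac{50807976386}{2022369}} = \frac{i \sqrt{102752476395778434}}{2022369}$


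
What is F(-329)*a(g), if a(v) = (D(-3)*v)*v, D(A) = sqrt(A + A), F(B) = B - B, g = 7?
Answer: 0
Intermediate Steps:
F(B) = 0
D(A) = sqrt(2)*sqrt(A) (D(A) = sqrt(2*A) = sqrt(2)*sqrt(A))
a(v) = I*sqrt(6)*v**2 (a(v) = ((sqrt(2)*sqrt(-3))*v)*v = ((sqrt(2)*(I*sqrt(3)))*v)*v = ((I*sqrt(6))*v)*v = (I*v*sqrt(6))*v = I*sqrt(6)*v**2)
F(-329)*a(g) = 0*(I*sqrt(6)*7**2) = 0*(I*sqrt(6)*49) = 0*(49*I*sqrt(6)) = 0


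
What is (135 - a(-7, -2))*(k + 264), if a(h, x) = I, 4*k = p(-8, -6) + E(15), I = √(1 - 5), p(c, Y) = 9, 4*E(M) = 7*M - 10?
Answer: 587925/16 - 4355*I/8 ≈ 36745.0 - 544.38*I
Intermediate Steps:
E(M) = -5/2 + 7*M/4 (E(M) = (7*M - 10)/4 = (-10 + 7*M)/4 = -5/2 + 7*M/4)
I = 2*I (I = √(-4) = 2*I ≈ 2.0*I)
k = 131/16 (k = (9 + (-5/2 + (7/4)*15))/4 = (9 + (-5/2 + 105/4))/4 = (9 + 95/4)/4 = (¼)*(131/4) = 131/16 ≈ 8.1875)
a(h, x) = 2*I
(135 - a(-7, -2))*(k + 264) = (135 - 2*I)*(131/16 + 264) = (135 - 2*I)*(4355/16) = 587925/16 - 4355*I/8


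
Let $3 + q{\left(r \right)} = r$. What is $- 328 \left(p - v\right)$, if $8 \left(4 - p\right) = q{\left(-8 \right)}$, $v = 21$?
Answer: $5125$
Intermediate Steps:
$q{\left(r \right)} = -3 + r$
$p = \frac{43}{8}$ ($p = 4 - \frac{-3 - 8}{8} = 4 - - \frac{11}{8} = 4 + \frac{11}{8} = \frac{43}{8} \approx 5.375$)
$- 328 \left(p - v\right) = - 328 \left(\frac{43}{8} - 21\right) = \left(-328\right) \left(- \frac{125}{8}\right) = 5125$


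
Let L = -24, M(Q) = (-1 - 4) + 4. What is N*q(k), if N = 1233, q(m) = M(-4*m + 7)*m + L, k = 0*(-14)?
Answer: -29592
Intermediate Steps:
M(Q) = -1 (M(Q) = -5 + 4 = -1)
k = 0
q(m) = -24 - m (q(m) = -m - 24 = -24 - m)
N*q(k) = 1233*(-24 - 1*0) = 1233*(-24 + 0) = 1233*(-24) = -29592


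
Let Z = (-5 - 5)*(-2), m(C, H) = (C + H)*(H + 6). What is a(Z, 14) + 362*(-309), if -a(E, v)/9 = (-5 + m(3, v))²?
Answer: -1121883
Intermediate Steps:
m(C, H) = (6 + H)*(C + H) (m(C, H) = (C + H)*(6 + H) = (6 + H)*(C + H))
Z = 20 (Z = -10*(-2) = 20)
a(E, v) = -9*(13 + v² + 9*v)² (a(E, v) = -9*(-5 + (v² + 6*3 + 6*v + 3*v))² = -9*(-5 + (v² + 18 + 6*v + 3*v))² = -9*(-5 + (18 + v² + 9*v))² = -9*(13 + v² + 9*v)²)
a(Z, 14) + 362*(-309) = -9*(13 + 14² + 9*14)² + 362*(-309) = -9*(13 + 196 + 126)² - 111858 = -9*335² - 111858 = -9*112225 - 111858 = -1010025 - 111858 = -1121883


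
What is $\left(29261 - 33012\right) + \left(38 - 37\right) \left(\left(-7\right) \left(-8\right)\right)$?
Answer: $-3695$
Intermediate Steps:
$\left(29261 - 33012\right) + \left(38 - 37\right) \left(\left(-7\right) \left(-8\right)\right) = -3751 + 1 \cdot 56 = -3751 + 56 = -3695$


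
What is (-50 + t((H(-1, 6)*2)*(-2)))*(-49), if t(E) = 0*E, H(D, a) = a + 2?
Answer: 2450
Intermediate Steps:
H(D, a) = 2 + a
t(E) = 0
(-50 + t((H(-1, 6)*2)*(-2)))*(-49) = (-50 + 0)*(-49) = -50*(-49) = 2450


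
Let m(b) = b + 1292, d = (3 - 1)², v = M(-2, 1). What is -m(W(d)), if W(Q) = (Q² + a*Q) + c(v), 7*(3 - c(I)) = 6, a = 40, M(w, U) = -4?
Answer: -10291/7 ≈ -1470.1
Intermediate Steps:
v = -4
c(I) = 15/7 (c(I) = 3 - ⅐*6 = 3 - 6/7 = 15/7)
d = 4 (d = 2² = 4)
W(Q) = 15/7 + Q² + 40*Q (W(Q) = (Q² + 40*Q) + 15/7 = 15/7 + Q² + 40*Q)
m(b) = 1292 + b
-m(W(d)) = -(1292 + (15/7 + 4² + 40*4)) = -(1292 + (15/7 + 16 + 160)) = -(1292 + 1247/7) = -1*10291/7 = -10291/7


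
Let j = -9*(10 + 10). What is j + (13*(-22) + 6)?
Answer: -460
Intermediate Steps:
j = -180 (j = -9*20 = -180)
j + (13*(-22) + 6) = -180 + (13*(-22) + 6) = -180 + (-286 + 6) = -180 - 280 = -460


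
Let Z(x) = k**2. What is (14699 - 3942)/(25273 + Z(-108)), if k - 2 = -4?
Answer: 10757/25277 ≈ 0.42556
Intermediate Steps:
k = -2 (k = 2 - 4 = -2)
Z(x) = 4 (Z(x) = (-2)**2 = 4)
(14699 - 3942)/(25273 + Z(-108)) = (14699 - 3942)/(25273 + 4) = 10757/25277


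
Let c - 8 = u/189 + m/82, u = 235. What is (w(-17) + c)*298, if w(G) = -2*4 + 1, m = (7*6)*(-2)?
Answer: 2814908/7749 ≈ 363.26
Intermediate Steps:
m = -84 (m = 42*(-2) = -84)
w(G) = -7 (w(G) = -8 + 1 = -7)
c = 63689/7749 (c = 8 + (235/189 - 84/82) = 8 + (235*(1/189) - 84*1/82) = 8 + (235/189 - 42/41) = 8 + 1697/7749 = 63689/7749 ≈ 8.2190)
(w(-17) + c)*298 = (-7 + 63689/7749)*298 = (9446/7749)*298 = 2814908/7749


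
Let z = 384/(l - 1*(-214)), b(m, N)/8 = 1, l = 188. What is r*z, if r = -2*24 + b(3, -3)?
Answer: -2560/67 ≈ -38.209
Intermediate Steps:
b(m, N) = 8 (b(m, N) = 8*1 = 8)
r = -40 (r = -2*24 + 8 = -48 + 8 = -40)
z = 64/67 (z = 384/(188 - 1*(-214)) = 384/(188 + 214) = 384/402 = 384*(1/402) = 64/67 ≈ 0.95522)
r*z = -40*64/67 = -2560/67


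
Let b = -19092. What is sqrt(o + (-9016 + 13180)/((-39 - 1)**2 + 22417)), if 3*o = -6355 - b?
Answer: sqrt(22041627280071)/72051 ≈ 65.160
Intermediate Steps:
o = 12737/3 (o = (-6355 - 1*(-19092))/3 = (-6355 + 19092)/3 = (1/3)*12737 = 12737/3 ≈ 4245.7)
sqrt(o + (-9016 + 13180)/((-39 - 1)**2 + 22417)) = sqrt(12737/3 + (-9016 + 13180)/((-39 - 1)**2 + 22417)) = sqrt(12737/3 + 4164/((-40)**2 + 22417)) = sqrt(12737/3 + 4164/(1600 + 22417)) = sqrt(12737/3 + 4164/24017) = sqrt(305917021/72051) = sqrt(22041627280071)/72051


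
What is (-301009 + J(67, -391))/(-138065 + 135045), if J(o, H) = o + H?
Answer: 301333/3020 ≈ 99.779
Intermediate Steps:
J(o, H) = H + o
(-301009 + J(67, -391))/(-138065 + 135045) = (-301009 + (-391 + 67))/(-138065 + 135045) = (-301009 - 324)/(-3020) = -301333*(-1/3020) = 301333/3020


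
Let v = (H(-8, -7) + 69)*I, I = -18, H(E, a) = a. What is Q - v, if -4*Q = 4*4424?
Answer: -3308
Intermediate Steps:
v = -1116 (v = (-7 + 69)*(-18) = 62*(-18) = -1116)
Q = -4424 ≈ -4424.0
Q - v = -4424 - 1*(-1116) = -4424 + 1116 = -3308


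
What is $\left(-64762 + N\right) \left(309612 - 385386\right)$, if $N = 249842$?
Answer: $-14024251920$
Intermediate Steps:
$\left(-64762 + N\right) \left(309612 - 385386\right) = \left(-64762 + 249842\right) \left(309612 - 385386\right) = 185080 \left(-75774\right) = -14024251920$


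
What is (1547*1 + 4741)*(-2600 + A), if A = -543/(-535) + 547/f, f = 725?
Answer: -1267395043968/77575 ≈ -1.6338e+7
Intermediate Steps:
A = 137264/77575 (A = -543/(-535) + 547/725 = -543*(-1/535) + 547*(1/725) = 543/535 + 547/725 = 137264/77575 ≈ 1.7694)
(1547*1 + 4741)*(-2600 + A) = (1547*1 + 4741)*(-2600 + 137264/77575) = (1547 + 4741)*(-201557736/77575) = 6288*(-201557736/77575) = -1267395043968/77575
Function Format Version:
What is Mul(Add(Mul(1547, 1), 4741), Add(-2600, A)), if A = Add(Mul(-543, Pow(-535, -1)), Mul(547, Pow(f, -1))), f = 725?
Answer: Rational(-1267395043968, 77575) ≈ -1.6338e+7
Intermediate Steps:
A = Rational(137264, 77575) (A = Add(Mul(-543, Pow(-535, -1)), Mul(547, Pow(725, -1))) = Add(Mul(-543, Rational(-1, 535)), Mul(547, Rational(1, 725))) = Add(Rational(543, 535), Rational(547, 725)) = Rational(137264, 77575) ≈ 1.7694)
Mul(Add(Mul(1547, 1), 4741), Add(-2600, A)) = Mul(Add(Mul(1547, 1), 4741), Add(-2600, Rational(137264, 77575))) = Mul(Add(1547, 4741), Rational(-201557736, 77575)) = Mul(6288, Rational(-201557736, 77575)) = Rational(-1267395043968, 77575)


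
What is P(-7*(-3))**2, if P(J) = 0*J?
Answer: 0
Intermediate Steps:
P(J) = 0
P(-7*(-3))**2 = 0**2 = 0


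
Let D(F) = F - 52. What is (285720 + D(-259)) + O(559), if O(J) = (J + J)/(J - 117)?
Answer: 4851996/17 ≈ 2.8541e+5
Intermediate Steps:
D(F) = -52 + F
O(J) = 2*J/(-117 + J) (O(J) = (2*J)/(-117 + J) = 2*J/(-117 + J))
(285720 + D(-259)) + O(559) = (285720 + (-52 - 259)) + 2*559/(-117 + 559) = (285720 - 311) + 2*559/442 = 285409 + 2*559*(1/442) = 285409 + 43/17 = 4851996/17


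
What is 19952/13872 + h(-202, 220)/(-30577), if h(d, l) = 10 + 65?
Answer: 38064494/26510259 ≈ 1.4358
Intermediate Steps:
h(d, l) = 75
19952/13872 + h(-202, 220)/(-30577) = 19952/13872 + 75/(-30577) = 19952*(1/13872) + 75*(-1/30577) = 1247/867 - 75/30577 = 38064494/26510259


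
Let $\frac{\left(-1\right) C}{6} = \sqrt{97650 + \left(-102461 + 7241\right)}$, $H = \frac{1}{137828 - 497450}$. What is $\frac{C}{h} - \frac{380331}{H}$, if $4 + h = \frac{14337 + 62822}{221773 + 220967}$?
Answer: $136775394882 + \frac{23907960 \sqrt{30}}{1693801} \approx 1.3678 \cdot 10^{11}$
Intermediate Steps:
$H = - \frac{1}{359622}$ ($H = \frac{1}{-359622} = - \frac{1}{359622} \approx -2.7807 \cdot 10^{-6}$)
$h = - \frac{1693801}{442740}$ ($h = -4 + \frac{14337 + 62822}{221773 + 220967} = -4 + \frac{77159}{442740} = - \frac{1693801}{442740} \approx -3.8257$)
$C = - 54 \sqrt{30}$ ($C = - 6 \sqrt{97650 + \left(-102461 + 7241\right)} = - 6 \sqrt{97650 - 95220} = - 6 \sqrt{2430} = - 6 \cdot 9 \sqrt{30} = - 54 \sqrt{30} \approx -295.77$)
$\frac{C}{h} - \frac{380331}{H} = \frac{\left(-54\right) \sqrt{30}}{- \frac{1693801}{442740}} - \frac{380331}{- \frac{1}{359622}} = - 54 \sqrt{30} \left(- \frac{442740}{1693801}\right) - -136775394882 = \frac{23907960 \sqrt{30}}{1693801} + 136775394882 = 136775394882 + \frac{23907960 \sqrt{30}}{1693801}$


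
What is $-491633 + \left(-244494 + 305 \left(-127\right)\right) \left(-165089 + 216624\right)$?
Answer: $-14596698148$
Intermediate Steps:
$-491633 + \left(-244494 + 305 \left(-127\right)\right) \left(-165089 + 216624\right) = -491633 + \left(-244494 - 38735\right) 51535 = -491633 - 14596206515 = -14596698148$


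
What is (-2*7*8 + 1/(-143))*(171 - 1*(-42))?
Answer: -3411621/143 ≈ -23858.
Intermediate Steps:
(-2*7*8 + 1/(-143))*(171 - 1*(-42)) = (-14*8 - 1/143)*(171 + 42) = (-112 - 1/143)*213 = -16017/143*213 = -3411621/143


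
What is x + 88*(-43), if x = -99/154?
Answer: -52985/14 ≈ -3784.6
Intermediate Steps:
x = -9/14 (x = -99*1/154 = -9/14 ≈ -0.64286)
x + 88*(-43) = -9/14 + 88*(-43) = -9/14 - 3784 = -52985/14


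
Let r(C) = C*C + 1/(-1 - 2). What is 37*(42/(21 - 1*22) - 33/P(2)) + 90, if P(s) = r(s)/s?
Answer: -2130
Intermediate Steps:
r(C) = -⅓ + C² (r(C) = C² + 1/(-3) = C² - ⅓ = -⅓ + C²)
P(s) = (-⅓ + s²)/s
37*(42/(21 - 1*22) - 33/P(2)) + 90 = 37*(42/(21 - 1*22) - 33/(2 - ⅓/2)) + 90 = 37*(42/(21 - 22) - 33/(2 - ⅓*½)) + 90 = 37*(42/(-1) - 33/(2 - ⅙)) + 90 = 37*(42*(-1) - 33/11/6) + 90 = 37*(-42 - 33*6/11) + 90 = 37*(-42 - 18) + 90 = 37*(-60) + 90 = -2220 + 90 = -2130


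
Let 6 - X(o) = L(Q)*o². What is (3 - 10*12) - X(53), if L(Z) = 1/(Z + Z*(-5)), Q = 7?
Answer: -6253/28 ≈ -223.32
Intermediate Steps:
L(Z) = -1/(4*Z) (L(Z) = 1/(Z - 5*Z) = 1/(-4*Z) = -1/(4*Z))
X(o) = 6 + o²/28 (X(o) = 6 - (-¼/7)*o² = 6 - (-¼*⅐)*o² = 6 - (-1)*o²/28 = 6 + o²/28)
(3 - 10*12) - X(53) = (3 - 10*12) - (6 + (1/28)*53²) = (3 - 120) - (6 + (1/28)*2809) = -117 - (6 + 2809/28) = -117 - 1*2977/28 = -117 - 2977/28 = -6253/28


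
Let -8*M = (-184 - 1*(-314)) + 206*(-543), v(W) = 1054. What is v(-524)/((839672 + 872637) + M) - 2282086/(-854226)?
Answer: 656734727309/245771498025 ≈ 2.6721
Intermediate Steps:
M = 13966 (M = -((-184 - 1*(-314)) + 206*(-543))/8 = -((-184 + 314) - 111858)/8 = -(130 - 111858)/8 = -⅛*(-111728) = 13966)
v(-524)/((839672 + 872637) + M) - 2282086/(-854226) = 1054/((839672 + 872637) + 13966) - 2282086/(-854226) = 1054/(1712309 + 13966) - 2282086*(-1/854226) = 1054/1726275 + 1141043/427113 = 656734727309/245771498025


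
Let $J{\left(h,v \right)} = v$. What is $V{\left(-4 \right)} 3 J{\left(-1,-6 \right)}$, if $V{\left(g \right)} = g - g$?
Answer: $0$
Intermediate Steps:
$V{\left(g \right)} = 0$
$V{\left(-4 \right)} 3 J{\left(-1,-6 \right)} = 0 \cdot 3 \left(-6\right) = 0 \left(-6\right) = 0$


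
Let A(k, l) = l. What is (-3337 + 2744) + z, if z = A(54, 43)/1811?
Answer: -1073880/1811 ≈ -592.98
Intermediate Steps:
z = 43/1811 ≈ 0.023744
(-3337 + 2744) + z = (-3337 + 2744) + 43/1811 = -593 + 43/1811 = -1073880/1811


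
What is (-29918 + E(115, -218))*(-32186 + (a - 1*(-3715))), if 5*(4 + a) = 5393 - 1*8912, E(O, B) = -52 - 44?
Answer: 4378862516/5 ≈ 8.7577e+8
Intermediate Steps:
E(O, B) = -96
a = -3539/5 (a = -4 + (5393 - 1*8912)/5 = -4 + (5393 - 8912)/5 = -4 + (⅕)*(-3519) = -4 - 3519/5 = -3539/5 ≈ -707.80)
(-29918 + E(115, -218))*(-32186 + (a - 1*(-3715))) = (-29918 - 96)*(-32186 + (-3539/5 - 1*(-3715))) = -30014*(-32186 + (-3539/5 + 3715)) = -30014*(-32186 + 15036/5) = -30014*(-145894/5) = 4378862516/5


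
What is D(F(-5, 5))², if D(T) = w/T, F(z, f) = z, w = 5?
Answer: 1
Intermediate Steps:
D(T) = 5/T
D(F(-5, 5))² = (5/(-5))² = (5*(-⅕))² = (-1)² = 1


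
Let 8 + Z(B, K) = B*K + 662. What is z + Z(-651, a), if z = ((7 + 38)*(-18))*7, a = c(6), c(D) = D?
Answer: -8922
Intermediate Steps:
a = 6
z = -5670 (z = (45*(-18))*7 = -810*7 = -5670)
Z(B, K) = 654 + B*K (Z(B, K) = -8 + (B*K + 662) = -8 + (662 + B*K) = 654 + B*K)
z + Z(-651, a) = -5670 + (654 - 651*6) = -5670 + (654 - 3906) = -5670 - 3252 = -8922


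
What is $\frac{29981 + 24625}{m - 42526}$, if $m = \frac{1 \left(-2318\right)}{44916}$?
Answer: $- \frac{64544292}{50265793} \approx -1.2841$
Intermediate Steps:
$m = - \frac{61}{1182}$ ($m = \left(-2318\right) \frac{1}{44916} = - \frac{61}{1182} \approx -0.051607$)
$\frac{29981 + 24625}{m - 42526} = \frac{29981 + 24625}{- \frac{61}{1182} - 42526} = \frac{54606}{- \frac{50265793}{1182}} = 54606 \left(- \frac{1182}{50265793}\right) = - \frac{64544292}{50265793}$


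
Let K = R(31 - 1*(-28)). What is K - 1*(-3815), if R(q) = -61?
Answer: 3754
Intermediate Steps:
K = -61
K - 1*(-3815) = -61 - 1*(-3815) = -61 + 3815 = 3754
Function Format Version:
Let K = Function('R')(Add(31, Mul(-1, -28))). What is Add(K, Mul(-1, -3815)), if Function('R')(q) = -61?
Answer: 3754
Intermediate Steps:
K = -61
Add(K, Mul(-1, -3815)) = Add(-61, Mul(-1, -3815)) = Add(-61, 3815) = 3754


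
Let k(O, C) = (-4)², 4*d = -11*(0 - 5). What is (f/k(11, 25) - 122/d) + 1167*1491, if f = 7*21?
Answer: 1531197637/880 ≈ 1.7400e+6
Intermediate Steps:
d = 55/4 (d = (-11*(0 - 5))/4 = (-11*(-5))/4 = (¼)*55 = 55/4 ≈ 13.750)
f = 147
k(O, C) = 16
(f/k(11, 25) - 122/d) + 1167*1491 = (147/16 - 122/55/4) + 1167*1491 = (147*(1/16) - 122*4/55) + 1739997 = (147/16 - 488/55) + 1739997 = 277/880 + 1739997 = 1531197637/880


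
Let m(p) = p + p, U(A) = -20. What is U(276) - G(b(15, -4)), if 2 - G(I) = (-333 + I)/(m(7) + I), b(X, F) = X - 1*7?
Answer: -809/22 ≈ -36.773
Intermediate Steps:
b(X, F) = -7 + X (b(X, F) = X - 7 = -7 + X)
m(p) = 2*p
G(I) = 2 - (-333 + I)/(14 + I) (G(I) = 2 - (-333 + I)/(2*7 + I) = 2 - (-333 + I)/(14 + I))
U(276) - G(b(15, -4)) = -20 - (361 + (-7 + 15))/(14 + (-7 + 15)) = -20 - (361 + 8)/(14 + 8) = -20 - 369/22 = -809/22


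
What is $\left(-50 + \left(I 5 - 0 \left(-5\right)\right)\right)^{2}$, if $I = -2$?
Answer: $3600$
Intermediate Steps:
$\left(-50 + \left(I 5 - 0 \left(-5\right)\right)\right)^{2} = \left(-50 - \left(10 + 0 \left(-5\right)\right)\right)^{2} = \left(-50 - 10\right)^{2} = \left(-60\right)^{2} = 3600$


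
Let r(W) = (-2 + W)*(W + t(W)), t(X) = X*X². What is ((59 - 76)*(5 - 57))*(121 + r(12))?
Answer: 15488564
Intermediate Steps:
t(X) = X³
r(W) = (-2 + W)*(W + W³)
((59 - 76)*(5 - 57))*(121 + r(12)) = ((59 - 76)*(5 - 57))*(121 + 12*(-2 + 12 + 12³ - 2*12²)) = (-17*(-52))*(121 + 12*(-2 + 12 + 1728 - 2*144)) = 884*(121 + 12*(-2 + 12 + 1728 - 288)) = 884*(121 + 12*1450) = 884*(121 + 17400) = 884*17521 = 15488564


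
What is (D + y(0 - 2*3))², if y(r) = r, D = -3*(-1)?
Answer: 9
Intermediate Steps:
D = 3
(D + y(0 - 2*3))² = (3 + (0 - 2*3))² = (3 + (0 - 6))² = (3 - 6)² = (-3)² = 9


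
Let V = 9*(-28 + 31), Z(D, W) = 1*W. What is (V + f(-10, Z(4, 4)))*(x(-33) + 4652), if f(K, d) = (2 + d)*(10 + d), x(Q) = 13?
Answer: 517815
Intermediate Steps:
Z(D, W) = W
V = 27 (V = 9*3 = 27)
(V + f(-10, Z(4, 4)))*(x(-33) + 4652) = (27 + (20 + 4² + 12*4))*(13 + 4652) = (27 + (20 + 16 + 48))*4665 = (27 + 84)*4665 = 111*4665 = 517815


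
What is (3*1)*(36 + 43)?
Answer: 237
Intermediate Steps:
(3*1)*(36 + 43) = 3*79 = 237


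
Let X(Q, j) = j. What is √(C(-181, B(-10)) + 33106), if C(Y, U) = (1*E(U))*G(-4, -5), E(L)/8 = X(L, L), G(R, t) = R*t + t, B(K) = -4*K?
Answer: √37906 ≈ 194.69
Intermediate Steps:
G(R, t) = t + R*t
E(L) = 8*L
C(Y, U) = 120*U (C(Y, U) = (1*(8*U))*(-5*(1 - 4)) = (8*U)*(-5*(-3)) = (8*U)*15 = 120*U)
√(C(-181, B(-10)) + 33106) = √(120*(-4*(-10)) + 33106) = √(120*40 + 33106) = √(4800 + 33106) = √37906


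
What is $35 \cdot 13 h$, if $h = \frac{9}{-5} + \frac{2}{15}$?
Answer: $- \frac{2275}{3} \approx -758.33$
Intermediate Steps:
$h = - \frac{5}{3}$ ($h = 9 \left(- \frac{1}{5}\right) + 2 \cdot \frac{1}{15} = - \frac{9}{5} + \frac{2}{15} = - \frac{5}{3} \approx -1.6667$)
$35 \cdot 13 h = 35 \cdot 13 \left(- \frac{5}{3}\right) = 455 \left(- \frac{5}{3}\right) = - \frac{2275}{3}$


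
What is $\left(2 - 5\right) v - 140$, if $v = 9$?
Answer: $-167$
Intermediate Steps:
$\left(2 - 5\right) v - 140 = \left(2 - 5\right) 9 - 140 = \left(-3\right) 9 - 140 = -27 - 140 = -167$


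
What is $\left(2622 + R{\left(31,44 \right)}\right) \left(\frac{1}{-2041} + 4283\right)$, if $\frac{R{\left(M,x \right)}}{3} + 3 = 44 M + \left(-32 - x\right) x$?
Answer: $- \frac{29083309854}{2041} \approx -1.425 \cdot 10^{7}$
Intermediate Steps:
$R{\left(M,x \right)} = -9 + 132 M + 3 x \left(-32 - x\right)$ ($R{\left(M,x \right)} = -9 + 3 \left(44 M + \left(-32 - x\right) x\right) = -9 + 3 \left(44 M + x \left(-32 - x\right)\right) = -9 + \left(132 M + 3 x \left(-32 - x\right)\right) = -9 + 132 M + 3 x \left(-32 - x\right)$)
$\left(2622 + R{\left(31,44 \right)}\right) \left(\frac{1}{-2041} + 4283\right) = \left(2622 - \left(141 + 5808\right)\right) \left(\frac{1}{-2041} + 4283\right) = \left(2622 - 5949\right) \left(- \frac{1}{2041} + 4283\right) = \left(2622 - 5949\right) \frac{8741602}{2041} = \left(-3327\right) \frac{8741602}{2041} = - \frac{29083309854}{2041}$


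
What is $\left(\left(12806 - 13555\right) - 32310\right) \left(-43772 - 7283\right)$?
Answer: $1687827245$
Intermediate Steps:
$\left(\left(12806 - 13555\right) - 32310\right) \left(-43772 - 7283\right) = \left(-749 - 32310\right) \left(-51055\right) = \left(-33059\right) \left(-51055\right) = 1687827245$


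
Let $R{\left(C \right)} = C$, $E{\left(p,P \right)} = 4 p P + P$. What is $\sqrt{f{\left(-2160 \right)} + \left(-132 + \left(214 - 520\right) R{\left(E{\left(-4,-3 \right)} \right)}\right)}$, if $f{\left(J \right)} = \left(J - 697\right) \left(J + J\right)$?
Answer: $\sqrt{12328338} \approx 3511.2$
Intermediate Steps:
$E{\left(p,P \right)} = P + 4 P p$ ($E{\left(p,P \right)} = 4 P p + P = P + 4 P p$)
$f{\left(J \right)} = 2 J \left(-697 + J\right)$ ($f{\left(J \right)} = \left(-697 + J\right) 2 J = 2 J \left(-697 + J\right)$)
$\sqrt{f{\left(-2160 \right)} + \left(-132 + \left(214 - 520\right) R{\left(E{\left(-4,-3 \right)} \right)}\right)} = \sqrt{2 \left(-2160\right) \left(-697 - 2160\right) + \left(-132 + \left(214 - 520\right) \left(- 3 \left(1 + 4 \left(-4\right)\right)\right)\right)} = \sqrt{2 \left(-2160\right) \left(-2857\right) - \left(132 + 306 \left(- 3 \left(1 - 16\right)\right)\right)} = \sqrt{12342240 - \left(132 + 306 \left(\left(-3\right) \left(-15\right)\right)\right)} = \sqrt{12342240 - 13902} = \sqrt{12328338}$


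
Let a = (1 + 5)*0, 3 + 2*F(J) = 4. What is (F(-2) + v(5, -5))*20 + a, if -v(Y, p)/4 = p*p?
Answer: -1990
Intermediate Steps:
v(Y, p) = -4*p² (v(Y, p) = -4*p*p = -4*p²)
F(J) = ½ (F(J) = -3/2 + (½)*4 = -3/2 + 2 = ½)
a = 0 (a = 6*0 = 0)
(F(-2) + v(5, -5))*20 + a = (½ - 4*(-5)²)*20 + 0 = (½ - 4*25)*20 + 0 = (½ - 100)*20 + 0 = -199/2*20 + 0 = -1990 + 0 = -1990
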